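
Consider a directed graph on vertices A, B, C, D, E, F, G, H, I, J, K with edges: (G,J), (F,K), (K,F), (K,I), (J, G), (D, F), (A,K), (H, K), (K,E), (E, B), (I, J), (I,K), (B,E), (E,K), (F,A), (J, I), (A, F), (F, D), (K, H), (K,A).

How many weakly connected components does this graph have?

From A: component {A, B, D, E, F, G, H, I, J, K}.
From C: component {C}.
That's 2 components.

2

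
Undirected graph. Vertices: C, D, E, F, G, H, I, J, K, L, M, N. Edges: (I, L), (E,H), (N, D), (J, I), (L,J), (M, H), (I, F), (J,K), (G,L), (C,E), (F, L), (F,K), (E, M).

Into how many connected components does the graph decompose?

3

From C: component {C, E, H, M}.
From D: component {D, N}.
From F: component {F, G, I, J, K, L}.
That's 3 components.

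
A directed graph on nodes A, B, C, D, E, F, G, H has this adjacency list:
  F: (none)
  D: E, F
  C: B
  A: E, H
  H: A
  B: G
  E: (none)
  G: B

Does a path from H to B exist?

No

Explore from H.
Distance 1: reach A.
Distance 2: reach E.
The search from H is exhausted; no directed path reaches B.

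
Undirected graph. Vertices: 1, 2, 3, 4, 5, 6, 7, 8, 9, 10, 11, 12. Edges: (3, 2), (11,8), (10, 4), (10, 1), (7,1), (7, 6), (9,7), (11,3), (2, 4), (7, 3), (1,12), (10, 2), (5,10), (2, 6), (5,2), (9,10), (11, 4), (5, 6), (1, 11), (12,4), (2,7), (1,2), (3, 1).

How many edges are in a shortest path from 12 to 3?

2

Distance 0: 12.
Distance 1: 1, 4.
Distance 2: 2, 3, 7, 10, 11 — contains 3.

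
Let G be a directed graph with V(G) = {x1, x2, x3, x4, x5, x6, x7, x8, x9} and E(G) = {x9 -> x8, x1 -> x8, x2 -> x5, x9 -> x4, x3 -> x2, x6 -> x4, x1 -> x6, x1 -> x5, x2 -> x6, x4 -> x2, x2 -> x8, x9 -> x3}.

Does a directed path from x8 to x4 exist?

No

x8 has no outgoing edges, so nothing is reachable from it.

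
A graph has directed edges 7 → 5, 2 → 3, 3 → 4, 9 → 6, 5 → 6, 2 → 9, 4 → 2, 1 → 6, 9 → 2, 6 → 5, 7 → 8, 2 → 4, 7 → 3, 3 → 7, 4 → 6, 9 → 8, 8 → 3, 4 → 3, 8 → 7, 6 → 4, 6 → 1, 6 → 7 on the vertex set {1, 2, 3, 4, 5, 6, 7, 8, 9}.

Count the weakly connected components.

From 1: component {1, 2, 3, 4, 5, 6, 7, 8, 9}.
That's 1 component.

1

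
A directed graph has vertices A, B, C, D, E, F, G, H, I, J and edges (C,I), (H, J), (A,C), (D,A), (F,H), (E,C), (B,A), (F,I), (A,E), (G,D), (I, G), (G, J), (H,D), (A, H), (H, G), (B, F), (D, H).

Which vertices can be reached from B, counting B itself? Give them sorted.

A, B, C, D, E, F, G, H, I, J

Start at B.
Its neighbours: A, F.
Then their neighbours: C, E, H, I.
Then next layer: D, G, J.
Every vertex is now reached.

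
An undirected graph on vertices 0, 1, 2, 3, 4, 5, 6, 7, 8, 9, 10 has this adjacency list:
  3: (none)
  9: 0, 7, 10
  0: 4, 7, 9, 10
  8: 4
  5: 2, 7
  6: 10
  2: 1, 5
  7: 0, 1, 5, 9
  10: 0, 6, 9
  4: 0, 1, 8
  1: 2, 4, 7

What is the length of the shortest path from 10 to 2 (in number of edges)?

Distance 0: 10.
Distance 1: 0, 6, 9.
Distance 2: 4, 7.
Distance 3: 1, 5, 8.
Distance 4: 2 — contains 2.

4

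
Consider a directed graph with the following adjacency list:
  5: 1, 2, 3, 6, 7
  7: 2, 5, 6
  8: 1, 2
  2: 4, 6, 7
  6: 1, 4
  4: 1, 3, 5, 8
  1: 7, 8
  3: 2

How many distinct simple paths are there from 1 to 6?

1→7→2→4→5→6
1→7→2→6
1→7→5→2→6
1→7→5→3→2→6
1→7→5→6
1→7→6
1→8→2→4→5→6
1→8→2→4→5→7→6
1→8→2→6
1→8→2→7→5→6
1→8→2→7→6

11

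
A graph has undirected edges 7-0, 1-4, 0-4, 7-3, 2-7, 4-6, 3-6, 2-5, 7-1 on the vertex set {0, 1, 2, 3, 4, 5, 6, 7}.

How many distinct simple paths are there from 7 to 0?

3

7–0
7–1–4–0
7–3–6–4–0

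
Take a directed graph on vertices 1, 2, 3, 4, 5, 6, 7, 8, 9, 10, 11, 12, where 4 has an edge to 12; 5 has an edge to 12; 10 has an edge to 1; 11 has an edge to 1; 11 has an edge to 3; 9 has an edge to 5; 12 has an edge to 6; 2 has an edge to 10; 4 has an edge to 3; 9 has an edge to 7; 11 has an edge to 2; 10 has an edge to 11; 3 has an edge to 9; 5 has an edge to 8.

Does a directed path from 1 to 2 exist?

1 has no outgoing edges, so nothing is reachable from it.

No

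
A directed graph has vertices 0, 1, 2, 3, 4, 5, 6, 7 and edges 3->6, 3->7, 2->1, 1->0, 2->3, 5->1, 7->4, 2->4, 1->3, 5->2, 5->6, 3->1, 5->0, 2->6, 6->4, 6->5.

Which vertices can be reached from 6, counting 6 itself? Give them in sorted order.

Start at 6.
Its neighbours: 4, 5.
Then their neighbours: 0, 1, 2.
Then next layer: 3.
Then next layer: 7.
Every vertex is now reached.

0, 1, 2, 3, 4, 5, 6, 7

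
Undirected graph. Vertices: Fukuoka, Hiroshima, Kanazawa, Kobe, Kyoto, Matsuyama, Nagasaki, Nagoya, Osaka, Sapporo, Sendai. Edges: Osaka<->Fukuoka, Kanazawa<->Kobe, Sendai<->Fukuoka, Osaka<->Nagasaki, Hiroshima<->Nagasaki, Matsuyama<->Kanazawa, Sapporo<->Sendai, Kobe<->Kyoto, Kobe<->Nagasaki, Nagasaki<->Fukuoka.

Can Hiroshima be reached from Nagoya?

Nagoya has no edges, so nothing is reachable from it.

No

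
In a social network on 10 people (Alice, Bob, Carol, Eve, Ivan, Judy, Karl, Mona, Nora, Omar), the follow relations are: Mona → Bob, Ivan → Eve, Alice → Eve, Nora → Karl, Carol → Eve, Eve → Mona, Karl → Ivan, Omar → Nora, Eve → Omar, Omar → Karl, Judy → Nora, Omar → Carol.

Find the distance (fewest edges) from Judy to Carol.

Distance 0: Judy.
Distance 1: Nora.
Distance 2: Karl.
Distance 3: Ivan.
Distance 4: Eve.
Distance 5: Mona, Omar.
Distance 6: Bob, Carol — contains Carol.

6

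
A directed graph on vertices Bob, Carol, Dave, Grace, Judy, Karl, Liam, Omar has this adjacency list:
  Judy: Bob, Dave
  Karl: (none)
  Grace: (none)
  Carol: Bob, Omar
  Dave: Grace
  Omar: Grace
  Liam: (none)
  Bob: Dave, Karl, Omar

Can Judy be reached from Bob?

Explore from Bob.
Distance 1: reach Dave, Karl, Omar.
Distance 2: reach Grace.
The search from Bob is exhausted; no directed path reaches Judy.

No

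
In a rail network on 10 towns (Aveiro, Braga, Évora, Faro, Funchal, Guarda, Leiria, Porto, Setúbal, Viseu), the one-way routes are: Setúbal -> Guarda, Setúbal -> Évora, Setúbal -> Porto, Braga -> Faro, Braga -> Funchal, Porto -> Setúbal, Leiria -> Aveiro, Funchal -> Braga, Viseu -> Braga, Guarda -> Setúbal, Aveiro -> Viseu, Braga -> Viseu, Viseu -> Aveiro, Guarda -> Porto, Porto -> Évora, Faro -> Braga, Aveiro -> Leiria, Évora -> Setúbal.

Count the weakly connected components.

From Aveiro: component {Aveiro, Braga, Faro, Funchal, Leiria, Viseu}.
From Évora: component {Évora, Guarda, Porto, Setúbal}.
That's 2 components.

2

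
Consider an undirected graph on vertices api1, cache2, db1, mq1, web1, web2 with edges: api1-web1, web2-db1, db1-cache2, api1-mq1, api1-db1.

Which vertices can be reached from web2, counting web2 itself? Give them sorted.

api1, cache2, db1, mq1, web1, web2

Start at web2.
Its neighbours: db1.
Then their neighbours: api1, cache2.
Then next layer: mq1, web1.
Every vertex is now reached.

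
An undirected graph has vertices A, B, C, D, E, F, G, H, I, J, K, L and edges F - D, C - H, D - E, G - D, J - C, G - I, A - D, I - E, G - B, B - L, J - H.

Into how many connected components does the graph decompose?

3

From A: component {A, B, D, E, F, G, I, L}.
From C: component {C, H, J}.
From K: component {K}.
That's 3 components.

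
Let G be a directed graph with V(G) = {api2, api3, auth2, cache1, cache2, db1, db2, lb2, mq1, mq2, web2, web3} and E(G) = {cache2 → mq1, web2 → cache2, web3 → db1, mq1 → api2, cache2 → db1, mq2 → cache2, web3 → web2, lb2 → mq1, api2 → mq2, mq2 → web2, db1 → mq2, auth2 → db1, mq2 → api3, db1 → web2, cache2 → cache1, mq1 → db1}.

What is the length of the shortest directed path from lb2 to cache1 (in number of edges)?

Distance 0: lb2.
Distance 1: mq1.
Distance 2: api2, db1.
Distance 3: mq2, web2.
Distance 4: api3, cache2.
Distance 5: cache1 — contains cache1.

5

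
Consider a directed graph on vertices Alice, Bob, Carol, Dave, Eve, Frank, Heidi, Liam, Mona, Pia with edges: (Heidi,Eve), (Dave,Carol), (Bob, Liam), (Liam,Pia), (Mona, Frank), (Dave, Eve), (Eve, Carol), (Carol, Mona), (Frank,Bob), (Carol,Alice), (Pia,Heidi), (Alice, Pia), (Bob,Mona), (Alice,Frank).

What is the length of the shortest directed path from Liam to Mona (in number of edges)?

5

Distance 0: Liam.
Distance 1: Pia.
Distance 2: Heidi.
Distance 3: Eve.
Distance 4: Carol.
Distance 5: Alice, Mona — contains Mona.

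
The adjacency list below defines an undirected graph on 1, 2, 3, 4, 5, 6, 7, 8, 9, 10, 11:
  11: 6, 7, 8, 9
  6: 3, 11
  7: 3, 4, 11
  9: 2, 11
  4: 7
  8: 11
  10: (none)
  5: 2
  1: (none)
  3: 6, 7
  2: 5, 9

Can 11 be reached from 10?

10 has no edges, so nothing is reachable from it.

No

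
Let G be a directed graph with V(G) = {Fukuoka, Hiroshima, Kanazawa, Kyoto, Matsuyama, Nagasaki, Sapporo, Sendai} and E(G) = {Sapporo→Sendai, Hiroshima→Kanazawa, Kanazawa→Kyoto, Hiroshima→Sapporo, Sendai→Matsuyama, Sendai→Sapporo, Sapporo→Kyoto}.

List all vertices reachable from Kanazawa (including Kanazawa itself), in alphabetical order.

Kanazawa, Kyoto

Start at Kanazawa.
Its neighbours: Kyoto.
Nothing further is reachable.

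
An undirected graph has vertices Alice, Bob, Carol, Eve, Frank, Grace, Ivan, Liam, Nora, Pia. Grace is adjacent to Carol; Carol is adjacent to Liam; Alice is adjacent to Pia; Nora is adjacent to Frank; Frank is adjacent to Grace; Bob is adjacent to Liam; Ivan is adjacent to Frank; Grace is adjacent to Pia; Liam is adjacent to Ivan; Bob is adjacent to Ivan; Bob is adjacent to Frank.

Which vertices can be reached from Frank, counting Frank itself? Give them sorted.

Start at Frank.
Its neighbours: Bob, Grace, Ivan, Nora.
Then their neighbours: Carol, Liam, Pia.
Then next layer: Alice.
Nothing further is reachable.

Alice, Bob, Carol, Frank, Grace, Ivan, Liam, Nora, Pia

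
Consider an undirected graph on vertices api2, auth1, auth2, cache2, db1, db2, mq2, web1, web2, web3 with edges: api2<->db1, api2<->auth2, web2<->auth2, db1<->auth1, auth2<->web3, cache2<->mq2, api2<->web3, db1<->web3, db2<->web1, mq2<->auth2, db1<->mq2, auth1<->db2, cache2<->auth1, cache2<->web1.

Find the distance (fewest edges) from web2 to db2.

5

Distance 0: web2.
Distance 1: auth2.
Distance 2: api2, mq2, web3.
Distance 3: cache2, db1.
Distance 4: auth1, web1.
Distance 5: db2 — contains db2.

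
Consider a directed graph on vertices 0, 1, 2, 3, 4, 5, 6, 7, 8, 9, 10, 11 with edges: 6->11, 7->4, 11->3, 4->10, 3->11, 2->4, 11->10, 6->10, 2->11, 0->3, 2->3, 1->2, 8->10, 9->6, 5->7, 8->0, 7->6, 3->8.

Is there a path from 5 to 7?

Yes

Explore from 5.
Distance 1: reach 7.
Found 7.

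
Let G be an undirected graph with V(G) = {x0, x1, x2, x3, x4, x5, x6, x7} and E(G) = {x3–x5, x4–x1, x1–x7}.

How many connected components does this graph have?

From x0: component {x0}.
From x1: component {x1, x4, x7}.
From x2: component {x2}.
From x3: component {x3, x5}.
From x6: component {x6}.
That's 5 components.

5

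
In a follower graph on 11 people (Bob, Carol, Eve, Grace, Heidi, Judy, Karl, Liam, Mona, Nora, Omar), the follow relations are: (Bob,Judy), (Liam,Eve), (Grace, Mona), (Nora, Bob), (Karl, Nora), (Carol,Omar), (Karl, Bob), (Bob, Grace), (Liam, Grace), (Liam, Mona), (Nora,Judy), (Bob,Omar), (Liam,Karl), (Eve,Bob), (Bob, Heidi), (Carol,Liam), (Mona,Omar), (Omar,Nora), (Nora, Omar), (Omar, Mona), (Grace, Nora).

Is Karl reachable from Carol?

Yes

Explore from Carol.
Distance 1: reach Liam, Omar.
Distance 2: reach Eve, Grace, Karl, Mona, Nora.
Found Karl.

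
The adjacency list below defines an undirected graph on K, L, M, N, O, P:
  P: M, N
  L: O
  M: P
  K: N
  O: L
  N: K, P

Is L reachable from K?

Explore from K.
Distance 1: reach N.
Distance 2: reach P.
Distance 3: reach M.
The search is exhausted without reaching L; it lies in a different component.

No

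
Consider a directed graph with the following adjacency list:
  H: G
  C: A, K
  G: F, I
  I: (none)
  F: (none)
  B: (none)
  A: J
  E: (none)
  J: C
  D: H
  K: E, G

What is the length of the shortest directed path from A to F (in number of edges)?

5

Distance 0: A.
Distance 1: J.
Distance 2: C.
Distance 3: K.
Distance 4: E, G.
Distance 5: F, I — contains F.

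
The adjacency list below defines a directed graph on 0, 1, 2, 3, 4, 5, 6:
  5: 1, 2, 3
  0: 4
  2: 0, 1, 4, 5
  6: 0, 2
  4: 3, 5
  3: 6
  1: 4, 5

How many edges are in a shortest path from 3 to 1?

Distance 0: 3.
Distance 1: 6.
Distance 2: 0, 2.
Distance 3: 1, 4, 5 — contains 1.

3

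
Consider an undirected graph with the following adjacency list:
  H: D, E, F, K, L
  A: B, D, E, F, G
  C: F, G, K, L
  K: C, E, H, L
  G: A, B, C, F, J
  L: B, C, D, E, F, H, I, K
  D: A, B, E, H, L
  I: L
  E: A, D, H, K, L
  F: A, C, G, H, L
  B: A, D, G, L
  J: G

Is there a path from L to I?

Yes

Explore from L.
Distance 1: reach B, C, D, E, F, H, I, K.
Found I.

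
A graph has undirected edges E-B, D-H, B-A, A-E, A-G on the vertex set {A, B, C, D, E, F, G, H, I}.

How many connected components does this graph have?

5

From A: component {A, B, E, G}.
From C: component {C}.
From D: component {D, H}.
From F: component {F}.
From I: component {I}.
That's 5 components.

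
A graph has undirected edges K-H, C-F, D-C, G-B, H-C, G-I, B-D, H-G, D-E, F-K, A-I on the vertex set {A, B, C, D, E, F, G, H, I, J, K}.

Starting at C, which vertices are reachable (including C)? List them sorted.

Start at C.
Its neighbours: D, F, H.
Then their neighbours: B, E, G, K.
Then next layer: I.
Then next layer: A.
Nothing further is reachable.

A, B, C, D, E, F, G, H, I, K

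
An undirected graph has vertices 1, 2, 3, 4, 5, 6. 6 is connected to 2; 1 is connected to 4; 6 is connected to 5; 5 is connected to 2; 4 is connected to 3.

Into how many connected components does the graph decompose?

2

From 1: component {1, 3, 4}.
From 2: component {2, 5, 6}.
That's 2 components.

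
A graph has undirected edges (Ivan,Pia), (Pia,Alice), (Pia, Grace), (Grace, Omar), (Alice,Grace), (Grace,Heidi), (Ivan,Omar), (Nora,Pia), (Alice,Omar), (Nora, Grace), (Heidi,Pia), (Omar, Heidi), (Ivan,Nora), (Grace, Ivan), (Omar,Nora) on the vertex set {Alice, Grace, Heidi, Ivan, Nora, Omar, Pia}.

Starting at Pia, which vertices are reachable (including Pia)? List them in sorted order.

Alice, Grace, Heidi, Ivan, Nora, Omar, Pia

Start at Pia.
Its neighbours: Alice, Grace, Heidi, Ivan, Nora.
Then their neighbours: Omar.
Every vertex is now reached.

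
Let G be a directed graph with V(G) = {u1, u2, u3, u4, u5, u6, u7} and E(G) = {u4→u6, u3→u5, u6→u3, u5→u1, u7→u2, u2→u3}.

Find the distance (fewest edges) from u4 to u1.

4

Distance 0: u4.
Distance 1: u6.
Distance 2: u3.
Distance 3: u5.
Distance 4: u1 — contains u1.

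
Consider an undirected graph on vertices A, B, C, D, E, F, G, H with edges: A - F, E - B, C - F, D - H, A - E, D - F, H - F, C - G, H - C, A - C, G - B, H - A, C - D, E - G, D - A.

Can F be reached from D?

Yes

Explore from D.
Distance 1: reach A, C, F, H.
Found F.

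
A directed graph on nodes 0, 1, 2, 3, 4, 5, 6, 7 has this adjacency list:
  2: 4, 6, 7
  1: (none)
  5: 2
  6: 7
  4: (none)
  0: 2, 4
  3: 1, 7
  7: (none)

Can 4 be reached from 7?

7 has no outgoing edges, so nothing is reachable from it.

No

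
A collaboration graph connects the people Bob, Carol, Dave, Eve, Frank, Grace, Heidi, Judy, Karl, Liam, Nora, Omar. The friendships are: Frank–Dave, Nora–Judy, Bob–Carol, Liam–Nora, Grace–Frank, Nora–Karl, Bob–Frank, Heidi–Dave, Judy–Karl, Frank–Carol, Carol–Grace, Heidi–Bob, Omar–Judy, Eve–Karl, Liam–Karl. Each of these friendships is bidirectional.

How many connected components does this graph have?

From Bob: component {Bob, Carol, Dave, Frank, Grace, Heidi}.
From Eve: component {Eve, Judy, Karl, Liam, Nora, Omar}.
That's 2 components.

2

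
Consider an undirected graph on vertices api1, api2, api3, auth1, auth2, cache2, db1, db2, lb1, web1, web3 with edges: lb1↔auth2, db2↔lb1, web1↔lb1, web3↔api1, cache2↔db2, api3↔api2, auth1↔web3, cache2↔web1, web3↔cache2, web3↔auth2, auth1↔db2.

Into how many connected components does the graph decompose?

3

From api1: component {api1, auth1, auth2, cache2, db2, lb1, web1, web3}.
From api2: component {api2, api3}.
From db1: component {db1}.
That's 3 components.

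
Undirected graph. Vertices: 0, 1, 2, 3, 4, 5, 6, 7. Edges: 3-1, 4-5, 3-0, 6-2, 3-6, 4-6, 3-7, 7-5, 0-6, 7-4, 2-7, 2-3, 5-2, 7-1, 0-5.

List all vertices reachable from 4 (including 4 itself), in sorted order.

Start at 4.
Its neighbours: 5, 6, 7.
Then their neighbours: 0, 1, 2, 3.
Every vertex is now reached.

0, 1, 2, 3, 4, 5, 6, 7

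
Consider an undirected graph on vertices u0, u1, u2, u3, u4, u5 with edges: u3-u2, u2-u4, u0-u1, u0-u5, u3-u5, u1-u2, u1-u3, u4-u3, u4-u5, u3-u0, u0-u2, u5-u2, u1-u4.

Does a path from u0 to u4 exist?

Explore from u0.
Distance 1: reach u1, u2, u3, u5.
Distance 2: reach u4.
Found u4.

Yes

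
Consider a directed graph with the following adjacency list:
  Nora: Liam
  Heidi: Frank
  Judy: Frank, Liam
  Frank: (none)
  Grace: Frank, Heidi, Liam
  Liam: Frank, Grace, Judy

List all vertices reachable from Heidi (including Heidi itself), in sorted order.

Start at Heidi.
Its neighbours: Frank.
Nothing further is reachable.

Frank, Heidi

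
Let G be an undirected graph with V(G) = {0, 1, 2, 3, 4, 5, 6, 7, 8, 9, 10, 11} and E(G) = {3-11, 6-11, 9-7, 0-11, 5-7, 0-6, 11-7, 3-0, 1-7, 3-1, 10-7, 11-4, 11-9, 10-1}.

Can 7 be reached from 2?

No

2 has no edges, so nothing is reachable from it.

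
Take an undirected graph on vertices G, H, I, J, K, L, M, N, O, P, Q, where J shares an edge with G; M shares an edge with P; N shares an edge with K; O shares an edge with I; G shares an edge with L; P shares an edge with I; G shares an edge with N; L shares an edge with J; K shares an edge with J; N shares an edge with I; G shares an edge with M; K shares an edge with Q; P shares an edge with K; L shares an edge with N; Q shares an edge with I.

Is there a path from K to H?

Explore from K.
Distance 1: reach J, N, P, Q.
Distance 2: reach G, I, L, M.
Distance 3: reach O.
The search is exhausted without reaching H; it lies in a different component.

No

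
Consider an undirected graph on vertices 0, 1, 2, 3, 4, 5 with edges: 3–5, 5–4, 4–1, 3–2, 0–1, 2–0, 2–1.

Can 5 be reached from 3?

Yes

Explore from 3.
Distance 1: reach 2, 5.
Found 5.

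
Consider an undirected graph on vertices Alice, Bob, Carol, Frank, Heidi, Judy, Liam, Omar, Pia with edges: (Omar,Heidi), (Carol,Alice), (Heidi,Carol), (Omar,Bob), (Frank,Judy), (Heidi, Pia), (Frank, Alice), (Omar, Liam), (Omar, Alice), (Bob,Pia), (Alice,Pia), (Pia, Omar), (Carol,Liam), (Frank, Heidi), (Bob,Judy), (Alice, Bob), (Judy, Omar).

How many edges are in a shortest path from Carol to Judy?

Distance 0: Carol.
Distance 1: Alice, Heidi, Liam.
Distance 2: Bob, Frank, Omar, Pia.
Distance 3: Judy — contains Judy.

3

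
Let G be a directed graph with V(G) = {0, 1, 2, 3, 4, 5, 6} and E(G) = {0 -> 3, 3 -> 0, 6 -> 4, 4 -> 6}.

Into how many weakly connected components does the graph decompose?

From 0: component {0, 3}.
From 1: component {1}.
From 2: component {2}.
From 4: component {4, 6}.
From 5: component {5}.
That's 5 components.

5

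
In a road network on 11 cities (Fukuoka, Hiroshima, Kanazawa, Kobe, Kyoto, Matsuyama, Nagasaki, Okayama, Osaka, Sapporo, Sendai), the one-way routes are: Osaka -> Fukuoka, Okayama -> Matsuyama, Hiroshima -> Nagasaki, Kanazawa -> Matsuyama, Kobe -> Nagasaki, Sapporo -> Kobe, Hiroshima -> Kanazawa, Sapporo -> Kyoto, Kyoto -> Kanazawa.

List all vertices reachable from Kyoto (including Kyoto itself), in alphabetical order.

Kanazawa, Kyoto, Matsuyama

Start at Kyoto.
Its neighbours: Kanazawa.
Then their neighbours: Matsuyama.
Nothing further is reachable.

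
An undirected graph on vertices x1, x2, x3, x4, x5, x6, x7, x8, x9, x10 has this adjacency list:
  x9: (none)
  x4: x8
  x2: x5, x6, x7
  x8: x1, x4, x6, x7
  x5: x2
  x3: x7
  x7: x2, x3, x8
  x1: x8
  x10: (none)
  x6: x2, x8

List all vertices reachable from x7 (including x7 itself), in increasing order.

Start at x7.
Its neighbours: x2, x3, x8.
Then their neighbours: x1, x4, x5, x6.
Nothing further is reachable.

x1, x2, x3, x4, x5, x6, x7, x8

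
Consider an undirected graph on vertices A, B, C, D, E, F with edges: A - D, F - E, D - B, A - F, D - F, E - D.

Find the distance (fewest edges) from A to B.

Distance 0: A.
Distance 1: D, F.
Distance 2: B, E — contains B.

2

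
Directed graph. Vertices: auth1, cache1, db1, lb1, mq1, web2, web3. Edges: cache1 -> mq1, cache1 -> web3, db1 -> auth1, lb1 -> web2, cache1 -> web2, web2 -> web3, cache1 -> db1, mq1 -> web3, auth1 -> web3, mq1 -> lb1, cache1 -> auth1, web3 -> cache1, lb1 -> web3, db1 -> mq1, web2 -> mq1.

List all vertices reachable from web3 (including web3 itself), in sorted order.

auth1, cache1, db1, lb1, mq1, web2, web3

Start at web3.
Its neighbours: cache1.
Then their neighbours: auth1, db1, mq1, web2.
Then next layer: lb1.
Every vertex is now reached.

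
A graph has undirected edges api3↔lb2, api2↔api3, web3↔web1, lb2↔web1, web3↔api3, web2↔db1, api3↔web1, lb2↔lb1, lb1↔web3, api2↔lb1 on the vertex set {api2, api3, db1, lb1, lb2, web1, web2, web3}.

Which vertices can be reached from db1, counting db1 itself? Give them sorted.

db1, web2

Start at db1.
Its neighbours: web2.
Nothing further is reachable.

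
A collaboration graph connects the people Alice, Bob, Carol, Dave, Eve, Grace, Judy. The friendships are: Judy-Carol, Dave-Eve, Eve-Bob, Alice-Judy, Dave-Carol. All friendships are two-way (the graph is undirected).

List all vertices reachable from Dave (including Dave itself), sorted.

Alice, Bob, Carol, Dave, Eve, Judy

Start at Dave.
Its neighbours: Carol, Eve.
Then their neighbours: Bob, Judy.
Then next layer: Alice.
Nothing further is reachable.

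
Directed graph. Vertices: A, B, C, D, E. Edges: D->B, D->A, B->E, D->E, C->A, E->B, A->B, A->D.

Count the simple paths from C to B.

3

C→A→B
C→A→D→B
C→A→D→E→B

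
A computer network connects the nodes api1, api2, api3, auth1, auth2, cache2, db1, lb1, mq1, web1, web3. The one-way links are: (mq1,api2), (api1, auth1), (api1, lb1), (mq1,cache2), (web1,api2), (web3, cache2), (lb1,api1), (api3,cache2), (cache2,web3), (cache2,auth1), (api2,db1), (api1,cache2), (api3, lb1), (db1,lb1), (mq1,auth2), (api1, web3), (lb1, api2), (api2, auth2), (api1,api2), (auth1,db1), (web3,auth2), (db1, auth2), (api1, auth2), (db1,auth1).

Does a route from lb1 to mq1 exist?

No

Explore from lb1.
Distance 1: reach api1, api2.
Distance 2: reach auth1, auth2, cache2, db1, web3.
The search from lb1 is exhausted; no directed path reaches mq1.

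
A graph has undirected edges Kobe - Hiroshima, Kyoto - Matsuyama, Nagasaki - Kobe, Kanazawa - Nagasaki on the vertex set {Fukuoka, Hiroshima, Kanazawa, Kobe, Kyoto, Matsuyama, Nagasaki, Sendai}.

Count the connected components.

From Fukuoka: component {Fukuoka}.
From Hiroshima: component {Hiroshima, Kanazawa, Kobe, Nagasaki}.
From Kyoto: component {Kyoto, Matsuyama}.
From Sendai: component {Sendai}.
That's 4 components.

4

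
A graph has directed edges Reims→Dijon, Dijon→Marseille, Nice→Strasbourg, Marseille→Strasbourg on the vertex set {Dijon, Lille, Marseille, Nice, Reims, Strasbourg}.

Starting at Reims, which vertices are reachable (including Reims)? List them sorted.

Start at Reims.
Its neighbours: Dijon.
Then their neighbours: Marseille.
Then next layer: Strasbourg.
Nothing further is reachable.

Dijon, Marseille, Reims, Strasbourg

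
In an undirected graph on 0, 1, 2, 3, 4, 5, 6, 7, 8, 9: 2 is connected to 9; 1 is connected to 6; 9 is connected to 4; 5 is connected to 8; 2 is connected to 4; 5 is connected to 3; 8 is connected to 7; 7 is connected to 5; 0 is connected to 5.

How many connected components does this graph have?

3

From 0: component {0, 3, 5, 7, 8}.
From 1: component {1, 6}.
From 2: component {2, 4, 9}.
That's 3 components.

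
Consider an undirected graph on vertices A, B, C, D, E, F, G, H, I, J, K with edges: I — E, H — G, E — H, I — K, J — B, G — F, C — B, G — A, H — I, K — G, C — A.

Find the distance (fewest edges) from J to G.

4

Distance 0: J.
Distance 1: B.
Distance 2: C.
Distance 3: A.
Distance 4: G — contains G.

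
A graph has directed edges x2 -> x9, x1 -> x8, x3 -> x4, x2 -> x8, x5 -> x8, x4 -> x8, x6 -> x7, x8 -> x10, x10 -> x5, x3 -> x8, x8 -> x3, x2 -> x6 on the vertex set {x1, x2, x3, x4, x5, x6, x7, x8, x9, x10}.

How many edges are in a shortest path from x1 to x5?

Distance 0: x1.
Distance 1: x8.
Distance 2: x3, x10.
Distance 3: x4, x5 — contains x5.

3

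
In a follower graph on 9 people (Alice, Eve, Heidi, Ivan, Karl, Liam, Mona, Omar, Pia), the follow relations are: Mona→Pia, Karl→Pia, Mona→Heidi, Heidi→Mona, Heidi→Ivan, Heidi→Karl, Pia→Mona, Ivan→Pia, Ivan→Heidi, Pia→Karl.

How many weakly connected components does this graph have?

From Alice: component {Alice}.
From Eve: component {Eve}.
From Heidi: component {Heidi, Ivan, Karl, Mona, Pia}.
From Liam: component {Liam}.
From Omar: component {Omar}.
That's 5 components.

5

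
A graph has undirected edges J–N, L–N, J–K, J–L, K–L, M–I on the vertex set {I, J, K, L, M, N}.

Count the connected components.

2

From I: component {I, M}.
From J: component {J, K, L, N}.
That's 2 components.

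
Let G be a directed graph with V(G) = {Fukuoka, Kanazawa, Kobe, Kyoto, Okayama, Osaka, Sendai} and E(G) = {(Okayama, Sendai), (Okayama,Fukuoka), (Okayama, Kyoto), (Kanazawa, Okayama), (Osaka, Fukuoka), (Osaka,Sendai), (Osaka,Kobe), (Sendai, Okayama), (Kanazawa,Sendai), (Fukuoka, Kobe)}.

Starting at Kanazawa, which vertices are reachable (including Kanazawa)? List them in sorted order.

Fukuoka, Kanazawa, Kobe, Kyoto, Okayama, Sendai

Start at Kanazawa.
Its neighbours: Okayama, Sendai.
Then their neighbours: Fukuoka, Kyoto.
Then next layer: Kobe.
Nothing further is reachable.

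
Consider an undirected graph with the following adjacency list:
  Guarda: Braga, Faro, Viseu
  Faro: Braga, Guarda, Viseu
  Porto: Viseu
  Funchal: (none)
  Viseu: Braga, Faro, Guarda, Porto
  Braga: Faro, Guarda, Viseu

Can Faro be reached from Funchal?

Funchal has no edges, so nothing is reachable from it.

No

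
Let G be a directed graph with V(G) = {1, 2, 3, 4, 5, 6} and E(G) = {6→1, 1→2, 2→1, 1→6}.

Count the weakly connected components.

4

From 1: component {1, 2, 6}.
From 3: component {3}.
From 4: component {4}.
From 5: component {5}.
That's 4 components.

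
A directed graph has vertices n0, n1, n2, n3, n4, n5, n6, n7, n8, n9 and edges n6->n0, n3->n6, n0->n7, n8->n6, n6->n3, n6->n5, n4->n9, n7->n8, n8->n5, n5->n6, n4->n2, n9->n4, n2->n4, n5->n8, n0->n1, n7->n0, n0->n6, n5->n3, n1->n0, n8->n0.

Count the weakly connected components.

From n0: component {n0, n1, n3, n5, n6, n7, n8}.
From n2: component {n2, n4, n9}.
That's 2 components.

2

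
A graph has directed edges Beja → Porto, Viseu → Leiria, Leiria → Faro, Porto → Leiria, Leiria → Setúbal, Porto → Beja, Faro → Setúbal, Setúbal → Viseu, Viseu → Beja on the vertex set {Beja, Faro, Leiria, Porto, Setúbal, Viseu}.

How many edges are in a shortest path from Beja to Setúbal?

3

Distance 0: Beja.
Distance 1: Porto.
Distance 2: Leiria.
Distance 3: Faro, Setúbal — contains Setúbal.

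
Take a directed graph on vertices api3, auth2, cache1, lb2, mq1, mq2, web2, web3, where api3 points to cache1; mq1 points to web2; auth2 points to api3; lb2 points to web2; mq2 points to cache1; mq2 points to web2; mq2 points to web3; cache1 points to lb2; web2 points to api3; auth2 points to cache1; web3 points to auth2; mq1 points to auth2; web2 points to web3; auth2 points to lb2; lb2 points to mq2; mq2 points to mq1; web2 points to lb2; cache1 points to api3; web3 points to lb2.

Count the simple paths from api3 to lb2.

1

api3→cache1→lb2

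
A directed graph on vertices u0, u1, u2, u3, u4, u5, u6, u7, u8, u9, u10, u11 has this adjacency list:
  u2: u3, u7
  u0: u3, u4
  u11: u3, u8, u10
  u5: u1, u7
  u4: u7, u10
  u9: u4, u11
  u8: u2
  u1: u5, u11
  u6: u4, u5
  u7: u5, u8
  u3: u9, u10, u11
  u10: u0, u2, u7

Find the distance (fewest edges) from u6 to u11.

3

Distance 0: u6.
Distance 1: u4, u5.
Distance 2: u1, u7, u10.
Distance 3: u0, u2, u8, u11 — contains u11.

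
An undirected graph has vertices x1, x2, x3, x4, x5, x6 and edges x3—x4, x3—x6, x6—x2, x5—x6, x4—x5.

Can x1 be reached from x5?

No

Explore from x5.
Distance 1: reach x4, x6.
Distance 2: reach x2, x3.
The search is exhausted without reaching x1; it lies in a different component.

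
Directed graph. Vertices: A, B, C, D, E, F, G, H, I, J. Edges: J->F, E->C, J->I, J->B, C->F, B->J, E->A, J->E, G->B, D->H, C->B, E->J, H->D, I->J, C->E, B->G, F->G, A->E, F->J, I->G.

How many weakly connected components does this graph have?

2

From A: component {A, B, C, E, F, G, I, J}.
From D: component {D, H}.
That's 2 components.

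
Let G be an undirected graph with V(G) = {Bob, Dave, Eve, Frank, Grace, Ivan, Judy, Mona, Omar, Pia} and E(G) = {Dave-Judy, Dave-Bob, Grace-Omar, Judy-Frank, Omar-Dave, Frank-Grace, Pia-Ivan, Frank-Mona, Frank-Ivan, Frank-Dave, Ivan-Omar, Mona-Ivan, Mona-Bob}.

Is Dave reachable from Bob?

Yes

Explore from Bob.
Distance 1: reach Dave, Mona.
Found Dave.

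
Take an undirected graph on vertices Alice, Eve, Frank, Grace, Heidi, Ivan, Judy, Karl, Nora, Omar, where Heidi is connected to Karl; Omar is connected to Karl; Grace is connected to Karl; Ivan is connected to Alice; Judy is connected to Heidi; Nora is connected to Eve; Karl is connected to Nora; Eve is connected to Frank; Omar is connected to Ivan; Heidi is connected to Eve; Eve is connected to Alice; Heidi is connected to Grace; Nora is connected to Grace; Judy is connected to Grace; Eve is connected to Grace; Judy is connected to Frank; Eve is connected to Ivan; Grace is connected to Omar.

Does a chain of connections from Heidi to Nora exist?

Yes

Explore from Heidi.
Distance 1: reach Eve, Grace, Judy, Karl.
Distance 2: reach Alice, Frank, Ivan, Nora, Omar.
Found Nora.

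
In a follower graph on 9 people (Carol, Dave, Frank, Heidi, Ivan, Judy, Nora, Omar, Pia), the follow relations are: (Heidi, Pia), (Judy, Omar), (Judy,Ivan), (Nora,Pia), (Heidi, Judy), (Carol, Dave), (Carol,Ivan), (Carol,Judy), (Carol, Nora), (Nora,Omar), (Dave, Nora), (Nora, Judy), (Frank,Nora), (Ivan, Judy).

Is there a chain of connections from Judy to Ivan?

Explore from Judy.
Distance 1: reach Ivan, Omar.
Found Ivan.

Yes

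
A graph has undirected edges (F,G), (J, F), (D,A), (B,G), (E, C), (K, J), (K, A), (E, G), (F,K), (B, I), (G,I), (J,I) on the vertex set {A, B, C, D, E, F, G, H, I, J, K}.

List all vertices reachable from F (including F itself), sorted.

Start at F.
Its neighbours: G, J, K.
Then their neighbours: A, B, E, I.
Then next layer: C, D.
Nothing further is reachable.

A, B, C, D, E, F, G, I, J, K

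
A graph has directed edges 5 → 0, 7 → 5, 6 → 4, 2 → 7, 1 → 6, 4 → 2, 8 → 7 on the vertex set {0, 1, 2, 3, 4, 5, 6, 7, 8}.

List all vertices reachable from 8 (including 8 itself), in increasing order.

Start at 8.
Its neighbours: 7.
Then their neighbours: 5.
Then next layer: 0.
Nothing further is reachable.

0, 5, 7, 8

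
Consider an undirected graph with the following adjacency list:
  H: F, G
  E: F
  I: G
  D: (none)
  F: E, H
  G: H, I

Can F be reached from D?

No

D has no edges, so nothing is reachable from it.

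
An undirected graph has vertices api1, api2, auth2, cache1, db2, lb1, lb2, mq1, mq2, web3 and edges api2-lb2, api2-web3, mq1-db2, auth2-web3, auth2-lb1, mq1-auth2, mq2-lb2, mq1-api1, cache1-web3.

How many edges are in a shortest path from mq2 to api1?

Distance 0: mq2.
Distance 1: lb2.
Distance 2: api2.
Distance 3: web3.
Distance 4: auth2, cache1.
Distance 5: lb1, mq1.
Distance 6: api1, db2 — contains api1.

6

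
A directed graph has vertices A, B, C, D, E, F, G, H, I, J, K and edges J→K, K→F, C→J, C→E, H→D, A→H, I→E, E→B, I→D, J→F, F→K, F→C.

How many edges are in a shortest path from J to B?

Distance 0: J.
Distance 1: F, K.
Distance 2: C.
Distance 3: E.
Distance 4: B — contains B.

4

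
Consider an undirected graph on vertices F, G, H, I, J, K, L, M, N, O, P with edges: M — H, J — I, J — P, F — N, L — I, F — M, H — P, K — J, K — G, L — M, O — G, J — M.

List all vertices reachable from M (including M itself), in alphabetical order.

F, G, H, I, J, K, L, M, N, O, P

Start at M.
Its neighbours: F, H, J, L.
Then their neighbours: I, K, N, P.
Then next layer: G.
Then next layer: O.
Every vertex is now reached.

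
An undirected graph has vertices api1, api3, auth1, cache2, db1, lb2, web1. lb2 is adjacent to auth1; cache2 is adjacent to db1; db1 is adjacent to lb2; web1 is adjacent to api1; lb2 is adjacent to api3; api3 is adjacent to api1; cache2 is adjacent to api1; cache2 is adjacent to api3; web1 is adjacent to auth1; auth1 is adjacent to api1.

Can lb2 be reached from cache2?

Explore from cache2.
Distance 1: reach api1, api3, db1.
Distance 2: reach auth1, lb2, web1.
Found lb2.

Yes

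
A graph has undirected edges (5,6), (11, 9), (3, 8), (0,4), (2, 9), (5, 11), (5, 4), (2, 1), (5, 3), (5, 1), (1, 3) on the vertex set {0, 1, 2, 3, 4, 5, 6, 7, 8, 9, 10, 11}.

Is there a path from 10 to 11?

No

10 has no edges, so nothing is reachable from it.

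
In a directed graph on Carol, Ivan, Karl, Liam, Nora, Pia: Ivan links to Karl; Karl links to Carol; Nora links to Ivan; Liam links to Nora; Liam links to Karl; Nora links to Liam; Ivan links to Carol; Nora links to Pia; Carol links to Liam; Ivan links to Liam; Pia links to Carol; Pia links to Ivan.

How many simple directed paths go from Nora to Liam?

8

Nora→Ivan→Carol→Liam
Nora→Ivan→Karl→Carol→Liam
Nora→Ivan→Liam
Nora→Liam
Nora→Pia→Carol→Liam
Nora→Pia→Ivan→Carol→Liam
Nora→Pia→Ivan→Karl→Carol→Liam
Nora→Pia→Ivan→Liam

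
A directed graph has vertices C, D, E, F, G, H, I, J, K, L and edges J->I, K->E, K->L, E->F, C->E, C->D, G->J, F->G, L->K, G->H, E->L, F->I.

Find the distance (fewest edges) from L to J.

Distance 0: L.
Distance 1: K.
Distance 2: E.
Distance 3: F.
Distance 4: G, I.
Distance 5: H, J — contains J.

5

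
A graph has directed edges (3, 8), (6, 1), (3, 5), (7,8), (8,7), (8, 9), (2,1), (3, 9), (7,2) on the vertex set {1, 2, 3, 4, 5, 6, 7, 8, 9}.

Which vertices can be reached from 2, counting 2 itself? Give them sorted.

Start at 2.
Its neighbours: 1.
Nothing further is reachable.

1, 2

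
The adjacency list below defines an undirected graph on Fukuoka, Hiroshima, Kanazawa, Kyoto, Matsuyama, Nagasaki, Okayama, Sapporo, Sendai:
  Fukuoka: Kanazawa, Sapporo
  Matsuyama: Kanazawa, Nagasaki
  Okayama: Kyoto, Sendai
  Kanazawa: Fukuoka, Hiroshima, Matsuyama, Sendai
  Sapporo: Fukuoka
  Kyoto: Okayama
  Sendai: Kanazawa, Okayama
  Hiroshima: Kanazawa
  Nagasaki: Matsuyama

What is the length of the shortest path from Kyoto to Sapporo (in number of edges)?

Distance 0: Kyoto.
Distance 1: Okayama.
Distance 2: Sendai.
Distance 3: Kanazawa.
Distance 4: Fukuoka, Hiroshima, Matsuyama.
Distance 5: Nagasaki, Sapporo — contains Sapporo.

5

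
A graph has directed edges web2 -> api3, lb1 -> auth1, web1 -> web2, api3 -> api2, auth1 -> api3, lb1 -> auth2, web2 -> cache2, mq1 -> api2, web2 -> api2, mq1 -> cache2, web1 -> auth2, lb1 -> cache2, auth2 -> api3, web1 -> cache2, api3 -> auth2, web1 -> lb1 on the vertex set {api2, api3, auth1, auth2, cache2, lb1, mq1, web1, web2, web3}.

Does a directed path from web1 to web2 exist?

Yes

Explore from web1.
Distance 1: reach auth2, cache2, lb1, web2.
Found web2.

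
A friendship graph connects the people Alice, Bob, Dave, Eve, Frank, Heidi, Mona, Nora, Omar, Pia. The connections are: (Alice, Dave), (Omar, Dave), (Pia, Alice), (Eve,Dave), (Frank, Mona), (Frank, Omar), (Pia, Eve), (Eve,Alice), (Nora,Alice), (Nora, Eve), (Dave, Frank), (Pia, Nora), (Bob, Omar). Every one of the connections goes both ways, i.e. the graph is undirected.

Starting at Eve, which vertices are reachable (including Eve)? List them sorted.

Start at Eve.
Its neighbours: Alice, Dave, Nora, Pia.
Then their neighbours: Frank, Omar.
Then next layer: Bob, Mona.
Nothing further is reachable.

Alice, Bob, Dave, Eve, Frank, Mona, Nora, Omar, Pia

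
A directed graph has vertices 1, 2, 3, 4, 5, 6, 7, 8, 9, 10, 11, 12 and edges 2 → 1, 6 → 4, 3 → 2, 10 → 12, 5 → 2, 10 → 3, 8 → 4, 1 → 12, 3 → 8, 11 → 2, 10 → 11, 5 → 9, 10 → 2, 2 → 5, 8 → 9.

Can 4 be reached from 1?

Explore from 1.
Distance 1: reach 12.
The search from 1 is exhausted; no directed path reaches 4.

No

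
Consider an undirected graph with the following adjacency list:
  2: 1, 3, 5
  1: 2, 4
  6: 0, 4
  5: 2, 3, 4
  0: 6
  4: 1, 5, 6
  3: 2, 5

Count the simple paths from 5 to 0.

5–2–1–4–6–0
5–3–2–1–4–6–0
5–4–6–0

3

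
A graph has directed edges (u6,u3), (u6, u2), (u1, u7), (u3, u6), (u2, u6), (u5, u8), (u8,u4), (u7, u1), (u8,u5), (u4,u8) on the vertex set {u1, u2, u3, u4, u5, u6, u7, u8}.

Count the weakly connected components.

From u1: component {u1, u7}.
From u2: component {u2, u3, u6}.
From u4: component {u4, u5, u8}.
That's 3 components.

3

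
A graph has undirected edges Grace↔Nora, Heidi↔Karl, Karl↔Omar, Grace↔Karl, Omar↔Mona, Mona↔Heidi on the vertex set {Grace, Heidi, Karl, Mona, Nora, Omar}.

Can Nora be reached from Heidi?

Yes

Explore from Heidi.
Distance 1: reach Karl, Mona.
Distance 2: reach Grace, Omar.
Distance 3: reach Nora.
Found Nora.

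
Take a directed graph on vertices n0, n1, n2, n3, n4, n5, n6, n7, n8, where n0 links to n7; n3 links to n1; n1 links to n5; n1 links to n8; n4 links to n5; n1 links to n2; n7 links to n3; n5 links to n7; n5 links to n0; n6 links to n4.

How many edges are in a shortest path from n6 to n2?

6

Distance 0: n6.
Distance 1: n4.
Distance 2: n5.
Distance 3: n0, n7.
Distance 4: n3.
Distance 5: n1.
Distance 6: n2, n8 — contains n2.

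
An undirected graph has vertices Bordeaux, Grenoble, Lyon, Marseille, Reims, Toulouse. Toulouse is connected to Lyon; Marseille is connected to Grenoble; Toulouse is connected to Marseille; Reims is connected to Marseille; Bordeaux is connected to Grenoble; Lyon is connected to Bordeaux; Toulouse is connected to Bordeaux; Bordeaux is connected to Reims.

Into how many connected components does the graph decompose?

1

From Bordeaux: component {Bordeaux, Grenoble, Lyon, Marseille, Reims, Toulouse}.
That's 1 component.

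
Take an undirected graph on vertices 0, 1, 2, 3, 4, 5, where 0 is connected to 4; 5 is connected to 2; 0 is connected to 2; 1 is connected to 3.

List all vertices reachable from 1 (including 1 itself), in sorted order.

Start at 1.
Its neighbours: 3.
Nothing further is reachable.

1, 3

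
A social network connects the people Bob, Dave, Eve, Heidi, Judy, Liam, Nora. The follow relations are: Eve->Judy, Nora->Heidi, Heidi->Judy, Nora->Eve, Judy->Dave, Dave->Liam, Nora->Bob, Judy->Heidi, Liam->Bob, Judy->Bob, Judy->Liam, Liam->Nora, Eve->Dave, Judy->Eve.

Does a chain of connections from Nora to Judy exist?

Yes

Explore from Nora.
Distance 1: reach Bob, Eve, Heidi.
Distance 2: reach Dave, Judy.
Found Judy.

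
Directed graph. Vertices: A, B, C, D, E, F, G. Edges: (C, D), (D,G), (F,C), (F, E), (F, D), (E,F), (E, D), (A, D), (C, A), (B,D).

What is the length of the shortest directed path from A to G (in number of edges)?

2

Distance 0: A.
Distance 1: D.
Distance 2: G — contains G.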